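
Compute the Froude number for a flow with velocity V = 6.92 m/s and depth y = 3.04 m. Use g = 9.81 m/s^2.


The Froude number is defined as Fr = V / sqrt(g*y).
g*y = 9.81 * 3.04 = 29.8224.
sqrt(g*y) = sqrt(29.8224) = 5.461.
Fr = 6.92 / 5.461 = 1.2672.

1.2672


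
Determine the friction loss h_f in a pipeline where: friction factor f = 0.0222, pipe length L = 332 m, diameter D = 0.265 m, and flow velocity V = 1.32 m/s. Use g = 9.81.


Darcy-Weisbach equation: h_f = f * (L/D) * V^2/(2g).
f * L/D = 0.0222 * 332/0.265 = 27.8128.
V^2/(2g) = 1.32^2 / (2*9.81) = 1.7424 / 19.62 = 0.0888 m.
h_f = 27.8128 * 0.0888 = 2.47 m.

2.47


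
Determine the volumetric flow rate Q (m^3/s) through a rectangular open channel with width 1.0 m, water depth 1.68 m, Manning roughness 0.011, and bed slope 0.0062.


For a rectangular channel, the cross-sectional area A = b * y = 1.0 * 1.68 = 1.68 m^2.
The wetted perimeter P = b + 2y = 1.0 + 2*1.68 = 4.36 m.
Hydraulic radius R = A/P = 1.68/4.36 = 0.3853 m.
Velocity V = (1/n)*R^(2/3)*S^(1/2) = (1/0.011)*0.3853^(2/3)*0.0062^(1/2) = 3.7904 m/s.
Discharge Q = A * V = 1.68 * 3.7904 = 6.368 m^3/s.

6.368


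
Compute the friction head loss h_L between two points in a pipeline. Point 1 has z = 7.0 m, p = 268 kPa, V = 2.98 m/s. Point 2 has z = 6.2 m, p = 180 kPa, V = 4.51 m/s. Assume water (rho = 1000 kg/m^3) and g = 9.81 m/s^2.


Total head at each section: H = z + p/(rho*g) + V^2/(2g).
H1 = 7.0 + 268*1000/(1000*9.81) + 2.98^2/(2*9.81)
   = 7.0 + 27.319 + 0.4526
   = 34.772 m.
H2 = 6.2 + 180*1000/(1000*9.81) + 4.51^2/(2*9.81)
   = 6.2 + 18.349 + 1.0367
   = 25.585 m.
h_L = H1 - H2 = 34.772 - 25.585 = 9.186 m.

9.186


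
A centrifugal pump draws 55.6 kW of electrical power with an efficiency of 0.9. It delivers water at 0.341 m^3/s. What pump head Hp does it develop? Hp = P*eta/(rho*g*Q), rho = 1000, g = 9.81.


Pump head formula: Hp = P * eta / (rho * g * Q).
Numerator: P * eta = 55.6 * 1000 * 0.9 = 50040.0 W.
Denominator: rho * g * Q = 1000 * 9.81 * 0.341 = 3345.21.
Hp = 50040.0 / 3345.21 = 14.96 m.

14.96


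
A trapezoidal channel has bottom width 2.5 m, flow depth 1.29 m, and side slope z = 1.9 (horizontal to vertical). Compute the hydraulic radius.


For a trapezoidal section with side slope z:
A = (b + z*y)*y = (2.5 + 1.9*1.29)*1.29 = 6.387 m^2.
P = b + 2*y*sqrt(1 + z^2) = 2.5 + 2*1.29*sqrt(1 + 1.9^2) = 8.039 m.
R = A/P = 6.387 / 8.039 = 0.7944 m.

0.7944


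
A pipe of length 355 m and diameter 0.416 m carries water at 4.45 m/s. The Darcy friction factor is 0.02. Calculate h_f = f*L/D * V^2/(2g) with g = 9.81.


Darcy-Weisbach equation: h_f = f * (L/D) * V^2/(2g).
f * L/D = 0.02 * 355/0.416 = 17.0673.
V^2/(2g) = 4.45^2 / (2*9.81) = 19.8025 / 19.62 = 1.0093 m.
h_f = 17.0673 * 1.0093 = 17.226 m.

17.226


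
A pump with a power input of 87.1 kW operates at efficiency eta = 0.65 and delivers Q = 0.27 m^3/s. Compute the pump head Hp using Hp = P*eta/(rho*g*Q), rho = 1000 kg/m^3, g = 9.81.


Pump head formula: Hp = P * eta / (rho * g * Q).
Numerator: P * eta = 87.1 * 1000 * 0.65 = 56615.0 W.
Denominator: rho * g * Q = 1000 * 9.81 * 0.27 = 2648.7.
Hp = 56615.0 / 2648.7 = 21.37 m.

21.37


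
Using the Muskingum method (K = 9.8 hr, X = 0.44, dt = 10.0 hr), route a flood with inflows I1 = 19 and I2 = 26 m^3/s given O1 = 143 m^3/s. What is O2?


Muskingum coefficients:
denom = 2*K*(1-X) + dt = 2*9.8*(1-0.44) + 10.0 = 20.976.
C0 = (dt - 2*K*X)/denom = (10.0 - 2*9.8*0.44)/20.976 = 0.0656.
C1 = (dt + 2*K*X)/denom = (10.0 + 2*9.8*0.44)/20.976 = 0.8879.
C2 = (2*K*(1-X) - dt)/denom = 0.0465.
O2 = C0*I2 + C1*I1 + C2*O1
   = 0.0656*26 + 0.8879*19 + 0.0465*143
   = 25.23 m^3/s.

25.23


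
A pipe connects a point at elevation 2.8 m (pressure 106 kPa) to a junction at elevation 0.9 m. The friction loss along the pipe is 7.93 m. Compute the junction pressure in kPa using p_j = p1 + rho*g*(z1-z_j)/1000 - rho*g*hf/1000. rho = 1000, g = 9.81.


Junction pressure: p_j = p1 + rho*g*(z1 - z_j)/1000 - rho*g*hf/1000.
Elevation term = 1000*9.81*(2.8 - 0.9)/1000 = 18.639 kPa.
Friction term = 1000*9.81*7.93/1000 = 77.793 kPa.
p_j = 106 + 18.639 - 77.793 = 46.85 kPa.

46.85


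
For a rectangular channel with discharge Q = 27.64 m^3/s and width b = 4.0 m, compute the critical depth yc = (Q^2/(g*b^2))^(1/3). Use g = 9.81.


Using yc = (Q^2 / (g * b^2))^(1/3):
Q^2 = 27.64^2 = 763.97.
g * b^2 = 9.81 * 4.0^2 = 9.81 * 16.0 = 156.96.
Q^2 / (g*b^2) = 763.97 / 156.96 = 4.8673.
yc = 4.8673^(1/3) = 1.6947 m.

1.6947


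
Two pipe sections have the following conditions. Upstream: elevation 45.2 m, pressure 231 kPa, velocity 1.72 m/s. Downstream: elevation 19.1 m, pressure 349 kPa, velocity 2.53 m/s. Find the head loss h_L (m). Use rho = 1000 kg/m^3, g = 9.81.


Total head at each section: H = z + p/(rho*g) + V^2/(2g).
H1 = 45.2 + 231*1000/(1000*9.81) + 1.72^2/(2*9.81)
   = 45.2 + 23.547 + 0.1508
   = 68.898 m.
H2 = 19.1 + 349*1000/(1000*9.81) + 2.53^2/(2*9.81)
   = 19.1 + 35.576 + 0.3262
   = 55.002 m.
h_L = H1 - H2 = 68.898 - 55.002 = 13.896 m.

13.896


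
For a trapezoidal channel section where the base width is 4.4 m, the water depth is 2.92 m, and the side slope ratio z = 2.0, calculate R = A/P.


For a trapezoidal section with side slope z:
A = (b + z*y)*y = (4.4 + 2.0*2.92)*2.92 = 29.901 m^2.
P = b + 2*y*sqrt(1 + z^2) = 4.4 + 2*2.92*sqrt(1 + 2.0^2) = 17.459 m.
R = A/P = 29.901 / 17.459 = 1.7127 m.

1.7127


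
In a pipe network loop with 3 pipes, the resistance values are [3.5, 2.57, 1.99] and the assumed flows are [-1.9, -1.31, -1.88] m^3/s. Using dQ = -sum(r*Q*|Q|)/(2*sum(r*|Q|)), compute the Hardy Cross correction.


Numerator terms (r*Q*|Q|): 3.5*-1.9*|-1.9| = -12.635; 2.57*-1.31*|-1.31| = -4.4104; 1.99*-1.88*|-1.88| = -7.0335.
Sum of numerator = -24.0788.
Denominator terms (r*|Q|): 3.5*|-1.9| = 6.65; 2.57*|-1.31| = 3.3667; 1.99*|-1.88| = 3.7412.
2 * sum of denominator = 2 * 13.7579 = 27.5158.
dQ = --24.0788 / 27.5158 = 0.8751 m^3/s.

0.8751


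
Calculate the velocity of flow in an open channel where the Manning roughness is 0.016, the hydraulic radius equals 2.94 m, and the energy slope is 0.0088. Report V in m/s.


Manning's equation gives V = (1/n) * R^(2/3) * S^(1/2).
First, compute R^(2/3) = 2.94^(2/3) = 2.0523.
Next, S^(1/2) = 0.0088^(1/2) = 0.093808.
Then 1/n = 1/0.016 = 62.5.
V = 62.5 * 2.0523 * 0.093808 = 12.0324 m/s.

12.0324


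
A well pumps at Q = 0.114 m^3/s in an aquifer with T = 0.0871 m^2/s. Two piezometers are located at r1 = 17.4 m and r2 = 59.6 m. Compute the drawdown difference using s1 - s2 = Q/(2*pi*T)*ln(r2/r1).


Thiem equation: s1 - s2 = Q/(2*pi*T) * ln(r2/r1).
ln(r2/r1) = ln(59.6/17.4) = 1.2312.
Q/(2*pi*T) = 0.114 / (2*pi*0.0871) = 0.114 / 0.5473 = 0.2083.
s1 - s2 = 0.2083 * 1.2312 = 0.2565 m.

0.2565


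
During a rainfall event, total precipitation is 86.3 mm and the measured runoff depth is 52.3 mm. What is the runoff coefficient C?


The runoff coefficient C = runoff depth / rainfall depth.
C = 52.3 / 86.3
  = 0.606.

0.606


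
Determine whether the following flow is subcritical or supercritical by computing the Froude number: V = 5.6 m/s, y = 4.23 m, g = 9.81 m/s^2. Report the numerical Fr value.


The Froude number is defined as Fr = V / sqrt(g*y).
g*y = 9.81 * 4.23 = 41.4963.
sqrt(g*y) = sqrt(41.4963) = 6.4418.
Fr = 5.6 / 6.4418 = 0.8693.
Since Fr < 1, the flow is subcritical.

0.8693


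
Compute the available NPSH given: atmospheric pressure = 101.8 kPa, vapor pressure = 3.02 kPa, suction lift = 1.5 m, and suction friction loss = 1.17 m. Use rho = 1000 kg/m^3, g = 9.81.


NPSHa = p_atm/(rho*g) - z_s - hf_s - p_vap/(rho*g).
p_atm/(rho*g) = 101.8*1000 / (1000*9.81) = 10.377 m.
p_vap/(rho*g) = 3.02*1000 / (1000*9.81) = 0.308 m.
NPSHa = 10.377 - 1.5 - 1.17 - 0.308
      = 7.4 m.

7.4


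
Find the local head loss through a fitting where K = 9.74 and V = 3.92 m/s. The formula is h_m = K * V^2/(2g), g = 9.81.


Minor loss formula: h_m = K * V^2/(2g).
V^2 = 3.92^2 = 15.3664.
V^2/(2g) = 15.3664 / 19.62 = 0.7832 m.
h_m = 9.74 * 0.7832 = 7.6284 m.

7.6284


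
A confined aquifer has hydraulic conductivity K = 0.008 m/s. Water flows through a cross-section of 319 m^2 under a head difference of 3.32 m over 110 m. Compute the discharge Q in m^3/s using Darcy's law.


Darcy's law: Q = K * A * i, where i = dh/L.
Hydraulic gradient i = 3.32 / 110 = 0.030182.
Q = 0.008 * 319 * 0.030182
  = 0.077 m^3/s.

0.077


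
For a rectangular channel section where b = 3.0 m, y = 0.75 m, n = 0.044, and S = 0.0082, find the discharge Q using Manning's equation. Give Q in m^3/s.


For a rectangular channel, the cross-sectional area A = b * y = 3.0 * 0.75 = 2.25 m^2.
The wetted perimeter P = b + 2y = 3.0 + 2*0.75 = 4.5 m.
Hydraulic radius R = A/P = 2.25/4.5 = 0.5 m.
Velocity V = (1/n)*R^(2/3)*S^(1/2) = (1/0.044)*0.5^(2/3)*0.0082^(1/2) = 1.2965 m/s.
Discharge Q = A * V = 2.25 * 1.2965 = 2.917 m^3/s.

2.917


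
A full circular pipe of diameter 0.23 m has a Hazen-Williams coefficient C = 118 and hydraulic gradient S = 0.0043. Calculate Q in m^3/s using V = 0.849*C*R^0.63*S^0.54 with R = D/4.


For a full circular pipe, R = D/4 = 0.23/4 = 0.0575 m.
V = 0.849 * 118 * 0.0575^0.63 * 0.0043^0.54
  = 0.849 * 118 * 0.165421 * 0.052732
  = 0.8739 m/s.
Pipe area A = pi*D^2/4 = pi*0.23^2/4 = 0.0415 m^2.
Q = A * V = 0.0415 * 0.8739 = 0.0363 m^3/s.

0.0363


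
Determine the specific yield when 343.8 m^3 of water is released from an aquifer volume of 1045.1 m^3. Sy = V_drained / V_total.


Specific yield Sy = Volume drained / Total volume.
Sy = 343.8 / 1045.1
   = 0.329.

0.329


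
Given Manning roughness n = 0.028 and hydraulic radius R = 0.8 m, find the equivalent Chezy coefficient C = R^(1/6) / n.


The Chezy coefficient relates to Manning's n through C = R^(1/6) / n.
R^(1/6) = 0.8^(1/6) = 0.963492.
C = 0.963492 / 0.028 = 34.41 m^(1/2)/s.

34.41


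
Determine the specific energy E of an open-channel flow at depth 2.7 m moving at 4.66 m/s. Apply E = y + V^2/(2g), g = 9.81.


Specific energy E = y + V^2/(2g).
Velocity head = V^2/(2g) = 4.66^2 / (2*9.81) = 21.7156 / 19.62 = 1.1068 m.
E = 2.7 + 1.1068 = 3.8068 m.

3.8068


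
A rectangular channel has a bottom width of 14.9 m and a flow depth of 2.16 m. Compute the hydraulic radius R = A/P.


For a rectangular section:
Flow area A = b * y = 14.9 * 2.16 = 32.18 m^2.
Wetted perimeter P = b + 2y = 14.9 + 2*2.16 = 19.22 m.
Hydraulic radius R = A/P = 32.18 / 19.22 = 1.6745 m.

1.6745


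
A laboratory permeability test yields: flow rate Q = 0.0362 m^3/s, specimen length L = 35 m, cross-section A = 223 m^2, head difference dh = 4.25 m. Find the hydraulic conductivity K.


From K = Q*L / (A*dh):
Numerator: Q*L = 0.0362 * 35 = 1.267.
Denominator: A*dh = 223 * 4.25 = 947.75.
K = 1.267 / 947.75 = 0.001337 m/s.

0.001337


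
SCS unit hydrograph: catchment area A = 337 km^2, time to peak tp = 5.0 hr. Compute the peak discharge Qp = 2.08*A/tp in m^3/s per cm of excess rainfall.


SCS formula: Qp = 2.08 * A / tp.
Qp = 2.08 * 337 / 5.0
   = 700.96 / 5.0
   = 140.19 m^3/s per cm.

140.19


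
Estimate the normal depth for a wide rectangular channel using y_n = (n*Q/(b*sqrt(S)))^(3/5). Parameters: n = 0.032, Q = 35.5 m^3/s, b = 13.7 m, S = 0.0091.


We use the wide-channel approximation y_n = (n*Q/(b*sqrt(S)))^(3/5).
sqrt(S) = sqrt(0.0091) = 0.095394.
Numerator: n*Q = 0.032 * 35.5 = 1.136.
Denominator: b*sqrt(S) = 13.7 * 0.095394 = 1.306898.
arg = 0.8692.
y_n = 0.8692^(3/5) = 0.9194 m.

0.9194


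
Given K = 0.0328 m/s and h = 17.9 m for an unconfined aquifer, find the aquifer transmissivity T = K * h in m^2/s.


Transmissivity is defined as T = K * h.
T = 0.0328 * 17.9
  = 0.5871 m^2/s.

0.5871


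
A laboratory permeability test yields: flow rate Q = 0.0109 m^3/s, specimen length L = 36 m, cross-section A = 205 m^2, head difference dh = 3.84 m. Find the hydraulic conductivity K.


From K = Q*L / (A*dh):
Numerator: Q*L = 0.0109 * 36 = 0.3924.
Denominator: A*dh = 205 * 3.84 = 787.2.
K = 0.3924 / 787.2 = 0.000498 m/s.

0.000498


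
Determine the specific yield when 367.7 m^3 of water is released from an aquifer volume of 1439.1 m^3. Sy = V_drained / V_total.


Specific yield Sy = Volume drained / Total volume.
Sy = 367.7 / 1439.1
   = 0.2555.

0.2555


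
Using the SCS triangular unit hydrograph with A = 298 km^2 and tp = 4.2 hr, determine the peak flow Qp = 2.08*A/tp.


SCS formula: Qp = 2.08 * A / tp.
Qp = 2.08 * 298 / 4.2
   = 619.84 / 4.2
   = 147.58 m^3/s per cm.

147.58


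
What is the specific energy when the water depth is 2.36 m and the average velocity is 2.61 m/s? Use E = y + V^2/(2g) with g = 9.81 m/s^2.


Specific energy E = y + V^2/(2g).
Velocity head = V^2/(2g) = 2.61^2 / (2*9.81) = 6.8121 / 19.62 = 0.3472 m.
E = 2.36 + 0.3472 = 2.7072 m.

2.7072


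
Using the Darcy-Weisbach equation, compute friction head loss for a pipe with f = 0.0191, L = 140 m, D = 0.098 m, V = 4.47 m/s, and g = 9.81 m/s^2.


Darcy-Weisbach equation: h_f = f * (L/D) * V^2/(2g).
f * L/D = 0.0191 * 140/0.098 = 27.2857.
V^2/(2g) = 4.47^2 / (2*9.81) = 19.9809 / 19.62 = 1.0184 m.
h_f = 27.2857 * 1.0184 = 27.788 m.

27.788


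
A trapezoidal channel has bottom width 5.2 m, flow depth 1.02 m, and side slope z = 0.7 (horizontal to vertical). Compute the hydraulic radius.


For a trapezoidal section with side slope z:
A = (b + z*y)*y = (5.2 + 0.7*1.02)*1.02 = 6.032 m^2.
P = b + 2*y*sqrt(1 + z^2) = 5.2 + 2*1.02*sqrt(1 + 0.7^2) = 7.69 m.
R = A/P = 6.032 / 7.69 = 0.7844 m.

0.7844


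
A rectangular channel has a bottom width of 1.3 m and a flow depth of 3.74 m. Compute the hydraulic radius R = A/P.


For a rectangular section:
Flow area A = b * y = 1.3 * 3.74 = 4.86 m^2.
Wetted perimeter P = b + 2y = 1.3 + 2*3.74 = 8.78 m.
Hydraulic radius R = A/P = 4.86 / 8.78 = 0.5538 m.

0.5538


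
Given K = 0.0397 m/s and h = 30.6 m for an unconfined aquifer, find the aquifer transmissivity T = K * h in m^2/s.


Transmissivity is defined as T = K * h.
T = 0.0397 * 30.6
  = 1.2148 m^2/s.

1.2148


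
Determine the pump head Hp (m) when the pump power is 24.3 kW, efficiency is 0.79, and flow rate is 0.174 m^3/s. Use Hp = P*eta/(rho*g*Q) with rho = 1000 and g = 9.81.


Pump head formula: Hp = P * eta / (rho * g * Q).
Numerator: P * eta = 24.3 * 1000 * 0.79 = 19197.0 W.
Denominator: rho * g * Q = 1000 * 9.81 * 0.174 = 1706.94.
Hp = 19197.0 / 1706.94 = 11.25 m.

11.25


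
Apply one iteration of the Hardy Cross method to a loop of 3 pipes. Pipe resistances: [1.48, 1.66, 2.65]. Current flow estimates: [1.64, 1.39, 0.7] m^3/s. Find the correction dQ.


Numerator terms (r*Q*|Q|): 1.48*1.64*|1.64| = 3.9806; 1.66*1.39*|1.39| = 3.2073; 2.65*0.7*|0.7| = 1.2985.
Sum of numerator = 8.4864.
Denominator terms (r*|Q|): 1.48*|1.64| = 2.4272; 1.66*|1.39| = 2.3074; 2.65*|0.7| = 1.855.
2 * sum of denominator = 2 * 6.5896 = 13.1792.
dQ = -8.4864 / 13.1792 = -0.6439 m^3/s.

-0.6439


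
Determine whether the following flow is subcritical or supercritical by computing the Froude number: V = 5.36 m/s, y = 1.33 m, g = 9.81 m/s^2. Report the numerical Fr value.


The Froude number is defined as Fr = V / sqrt(g*y).
g*y = 9.81 * 1.33 = 13.0473.
sqrt(g*y) = sqrt(13.0473) = 3.6121.
Fr = 5.36 / 3.6121 = 1.4839.
Since Fr > 1, the flow is supercritical.

1.4839


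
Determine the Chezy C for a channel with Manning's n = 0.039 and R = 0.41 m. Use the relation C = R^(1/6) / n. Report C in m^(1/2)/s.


The Chezy coefficient relates to Manning's n through C = R^(1/6) / n.
R^(1/6) = 0.41^(1/6) = 0.861914.
C = 0.861914 / 0.039 = 22.1 m^(1/2)/s.

22.1


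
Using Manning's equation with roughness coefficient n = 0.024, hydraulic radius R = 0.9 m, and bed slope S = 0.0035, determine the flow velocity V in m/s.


Manning's equation gives V = (1/n) * R^(2/3) * S^(1/2).
First, compute R^(2/3) = 0.9^(2/3) = 0.9322.
Next, S^(1/2) = 0.0035^(1/2) = 0.059161.
Then 1/n = 1/0.024 = 41.67.
V = 41.67 * 0.9322 * 0.059161 = 2.2978 m/s.

2.2978


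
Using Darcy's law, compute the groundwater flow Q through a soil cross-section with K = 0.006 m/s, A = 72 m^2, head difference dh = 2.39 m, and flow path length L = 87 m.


Darcy's law: Q = K * A * i, where i = dh/L.
Hydraulic gradient i = 2.39 / 87 = 0.027471.
Q = 0.006 * 72 * 0.027471
  = 0.0119 m^3/s.

0.0119


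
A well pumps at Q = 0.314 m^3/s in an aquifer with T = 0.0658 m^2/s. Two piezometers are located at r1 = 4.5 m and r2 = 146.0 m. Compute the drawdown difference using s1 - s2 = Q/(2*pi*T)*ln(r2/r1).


Thiem equation: s1 - s2 = Q/(2*pi*T) * ln(r2/r1).
ln(r2/r1) = ln(146.0/4.5) = 3.4795.
Q/(2*pi*T) = 0.314 / (2*pi*0.0658) = 0.314 / 0.4134 = 0.7595.
s1 - s2 = 0.7595 * 3.4795 = 2.6427 m.

2.6427


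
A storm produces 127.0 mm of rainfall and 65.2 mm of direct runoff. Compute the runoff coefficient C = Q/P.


The runoff coefficient C = runoff depth / rainfall depth.
C = 65.2 / 127.0
  = 0.5134.

0.5134


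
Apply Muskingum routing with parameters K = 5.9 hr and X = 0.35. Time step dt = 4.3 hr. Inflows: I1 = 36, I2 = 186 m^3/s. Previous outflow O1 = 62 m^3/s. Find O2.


Muskingum coefficients:
denom = 2*K*(1-X) + dt = 2*5.9*(1-0.35) + 4.3 = 11.97.
C0 = (dt - 2*K*X)/denom = (4.3 - 2*5.9*0.35)/11.97 = 0.0142.
C1 = (dt + 2*K*X)/denom = (4.3 + 2*5.9*0.35)/11.97 = 0.7043.
C2 = (2*K*(1-X) - dt)/denom = 0.2815.
O2 = C0*I2 + C1*I1 + C2*O1
   = 0.0142*186 + 0.7043*36 + 0.2815*62
   = 45.45 m^3/s.

45.45


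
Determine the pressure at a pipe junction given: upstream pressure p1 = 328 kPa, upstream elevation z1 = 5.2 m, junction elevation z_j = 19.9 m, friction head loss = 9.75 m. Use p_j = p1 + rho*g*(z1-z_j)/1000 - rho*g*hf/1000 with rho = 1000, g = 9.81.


Junction pressure: p_j = p1 + rho*g*(z1 - z_j)/1000 - rho*g*hf/1000.
Elevation term = 1000*9.81*(5.2 - 19.9)/1000 = -144.207 kPa.
Friction term = 1000*9.81*9.75/1000 = 95.647 kPa.
p_j = 328 + -144.207 - 95.647 = 88.15 kPa.

88.15


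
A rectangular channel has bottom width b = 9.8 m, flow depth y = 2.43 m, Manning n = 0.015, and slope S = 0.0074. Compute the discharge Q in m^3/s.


For a rectangular channel, the cross-sectional area A = b * y = 9.8 * 2.43 = 23.81 m^2.
The wetted perimeter P = b + 2y = 9.8 + 2*2.43 = 14.66 m.
Hydraulic radius R = A/P = 23.81/14.66 = 1.6244 m.
Velocity V = (1/n)*R^(2/3)*S^(1/2) = (1/0.015)*1.6244^(2/3)*0.0074^(1/2) = 7.9248 m/s.
Discharge Q = A * V = 23.81 * 7.9248 = 188.722 m^3/s.

188.722


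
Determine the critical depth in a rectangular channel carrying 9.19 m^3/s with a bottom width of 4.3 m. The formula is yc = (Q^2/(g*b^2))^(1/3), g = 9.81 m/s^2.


Using yc = (Q^2 / (g * b^2))^(1/3):
Q^2 = 9.19^2 = 84.46.
g * b^2 = 9.81 * 4.3^2 = 9.81 * 18.49 = 181.39.
Q^2 / (g*b^2) = 84.46 / 181.39 = 0.4656.
yc = 0.4656^(1/3) = 0.7751 m.

0.7751


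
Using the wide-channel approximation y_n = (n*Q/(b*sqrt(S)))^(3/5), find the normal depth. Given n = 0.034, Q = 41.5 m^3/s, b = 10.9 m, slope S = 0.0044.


We use the wide-channel approximation y_n = (n*Q/(b*sqrt(S)))^(3/5).
sqrt(S) = sqrt(0.0044) = 0.066332.
Numerator: n*Q = 0.034 * 41.5 = 1.411.
Denominator: b*sqrt(S) = 10.9 * 0.066332 = 0.723019.
arg = 1.9515.
y_n = 1.9515^(3/5) = 1.4936 m.

1.4936


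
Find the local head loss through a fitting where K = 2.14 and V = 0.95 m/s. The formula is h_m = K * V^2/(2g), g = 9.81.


Minor loss formula: h_m = K * V^2/(2g).
V^2 = 0.95^2 = 0.9025.
V^2/(2g) = 0.9025 / 19.62 = 0.046 m.
h_m = 2.14 * 0.046 = 0.0984 m.

0.0984


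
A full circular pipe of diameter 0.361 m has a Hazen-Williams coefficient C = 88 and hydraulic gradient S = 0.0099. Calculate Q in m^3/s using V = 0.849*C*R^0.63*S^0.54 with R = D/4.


For a full circular pipe, R = D/4 = 0.361/4 = 0.0902 m.
V = 0.849 * 88 * 0.0902^0.63 * 0.0099^0.54
  = 0.849 * 88 * 0.219751 * 0.082726
  = 1.3582 m/s.
Pipe area A = pi*D^2/4 = pi*0.361^2/4 = 0.1024 m^2.
Q = A * V = 0.1024 * 1.3582 = 0.139 m^3/s.

0.139


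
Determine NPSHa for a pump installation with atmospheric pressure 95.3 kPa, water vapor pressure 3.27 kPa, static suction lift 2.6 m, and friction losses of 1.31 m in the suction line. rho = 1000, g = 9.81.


NPSHa = p_atm/(rho*g) - z_s - hf_s - p_vap/(rho*g).
p_atm/(rho*g) = 95.3*1000 / (1000*9.81) = 9.715 m.
p_vap/(rho*g) = 3.27*1000 / (1000*9.81) = 0.333 m.
NPSHa = 9.715 - 2.6 - 1.31 - 0.333
      = 5.47 m.

5.47


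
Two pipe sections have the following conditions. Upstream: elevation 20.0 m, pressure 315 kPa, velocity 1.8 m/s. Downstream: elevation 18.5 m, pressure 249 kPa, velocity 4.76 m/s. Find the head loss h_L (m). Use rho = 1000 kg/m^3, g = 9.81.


Total head at each section: H = z + p/(rho*g) + V^2/(2g).
H1 = 20.0 + 315*1000/(1000*9.81) + 1.8^2/(2*9.81)
   = 20.0 + 32.11 + 0.1651
   = 52.275 m.
H2 = 18.5 + 249*1000/(1000*9.81) + 4.76^2/(2*9.81)
   = 18.5 + 25.382 + 1.1548
   = 45.037 m.
h_L = H1 - H2 = 52.275 - 45.037 = 7.238 m.

7.238


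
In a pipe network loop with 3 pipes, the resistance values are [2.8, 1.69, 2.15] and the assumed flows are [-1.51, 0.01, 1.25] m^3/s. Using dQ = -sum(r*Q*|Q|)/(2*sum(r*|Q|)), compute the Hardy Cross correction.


Numerator terms (r*Q*|Q|): 2.8*-1.51*|-1.51| = -6.3843; 1.69*0.01*|0.01| = 0.0002; 2.15*1.25*|1.25| = 3.3594.
Sum of numerator = -3.0247.
Denominator terms (r*|Q|): 2.8*|-1.51| = 4.228; 1.69*|0.01| = 0.0169; 2.15*|1.25| = 2.6875.
2 * sum of denominator = 2 * 6.9324 = 13.8648.
dQ = --3.0247 / 13.8648 = 0.2182 m^3/s.

0.2182


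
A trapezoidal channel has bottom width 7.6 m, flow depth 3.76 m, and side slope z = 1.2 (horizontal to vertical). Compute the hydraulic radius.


For a trapezoidal section with side slope z:
A = (b + z*y)*y = (7.6 + 1.2*3.76)*3.76 = 45.541 m^2.
P = b + 2*y*sqrt(1 + z^2) = 7.6 + 2*3.76*sqrt(1 + 1.2^2) = 19.347 m.
R = A/P = 45.541 / 19.347 = 2.354 m.

2.354


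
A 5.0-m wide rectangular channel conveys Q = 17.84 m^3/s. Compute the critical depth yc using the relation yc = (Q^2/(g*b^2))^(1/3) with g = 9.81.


Using yc = (Q^2 / (g * b^2))^(1/3):
Q^2 = 17.84^2 = 318.27.
g * b^2 = 9.81 * 5.0^2 = 9.81 * 25.0 = 245.25.
Q^2 / (g*b^2) = 318.27 / 245.25 = 1.2977.
yc = 1.2977^(1/3) = 1.0908 m.

1.0908


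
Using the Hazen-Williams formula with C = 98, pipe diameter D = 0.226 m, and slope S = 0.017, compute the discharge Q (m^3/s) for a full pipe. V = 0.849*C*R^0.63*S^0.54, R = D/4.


For a full circular pipe, R = D/4 = 0.226/4 = 0.0565 m.
V = 0.849 * 98 * 0.0565^0.63 * 0.017^0.54
  = 0.849 * 98 * 0.163603 * 0.110775
  = 1.5079 m/s.
Pipe area A = pi*D^2/4 = pi*0.226^2/4 = 0.0401 m^2.
Q = A * V = 0.0401 * 1.5079 = 0.0605 m^3/s.

0.0605


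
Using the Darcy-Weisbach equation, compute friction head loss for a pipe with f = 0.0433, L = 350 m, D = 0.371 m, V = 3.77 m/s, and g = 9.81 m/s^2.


Darcy-Weisbach equation: h_f = f * (L/D) * V^2/(2g).
f * L/D = 0.0433 * 350/0.371 = 40.8491.
V^2/(2g) = 3.77^2 / (2*9.81) = 14.2129 / 19.62 = 0.7244 m.
h_f = 40.8491 * 0.7244 = 29.591 m.

29.591


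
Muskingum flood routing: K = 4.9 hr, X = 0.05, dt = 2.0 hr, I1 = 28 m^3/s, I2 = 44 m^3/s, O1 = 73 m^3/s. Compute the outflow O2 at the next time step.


Muskingum coefficients:
denom = 2*K*(1-X) + dt = 2*4.9*(1-0.05) + 2.0 = 11.31.
C0 = (dt - 2*K*X)/denom = (2.0 - 2*4.9*0.05)/11.31 = 0.1335.
C1 = (dt + 2*K*X)/denom = (2.0 + 2*4.9*0.05)/11.31 = 0.2202.
C2 = (2*K*(1-X) - dt)/denom = 0.6463.
O2 = C0*I2 + C1*I1 + C2*O1
   = 0.1335*44 + 0.2202*28 + 0.6463*73
   = 59.22 m^3/s.

59.22


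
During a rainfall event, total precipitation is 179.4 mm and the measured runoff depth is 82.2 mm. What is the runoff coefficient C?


The runoff coefficient C = runoff depth / rainfall depth.
C = 82.2 / 179.4
  = 0.4582.

0.4582


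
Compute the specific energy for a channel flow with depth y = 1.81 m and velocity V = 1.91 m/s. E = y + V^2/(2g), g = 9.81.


Specific energy E = y + V^2/(2g).
Velocity head = V^2/(2g) = 1.91^2 / (2*9.81) = 3.6481 / 19.62 = 0.1859 m.
E = 1.81 + 0.1859 = 1.9959 m.

1.9959


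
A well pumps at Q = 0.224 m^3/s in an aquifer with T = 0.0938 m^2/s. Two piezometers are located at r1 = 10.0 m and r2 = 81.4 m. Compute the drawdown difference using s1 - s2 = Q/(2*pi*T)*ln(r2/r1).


Thiem equation: s1 - s2 = Q/(2*pi*T) * ln(r2/r1).
ln(r2/r1) = ln(81.4/10.0) = 2.0968.
Q/(2*pi*T) = 0.224 / (2*pi*0.0938) = 0.224 / 0.5894 = 0.3801.
s1 - s2 = 0.3801 * 2.0968 = 0.7969 m.

0.7969


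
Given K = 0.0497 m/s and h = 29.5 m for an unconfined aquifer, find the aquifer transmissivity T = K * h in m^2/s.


Transmissivity is defined as T = K * h.
T = 0.0497 * 29.5
  = 1.4662 m^2/s.

1.4662


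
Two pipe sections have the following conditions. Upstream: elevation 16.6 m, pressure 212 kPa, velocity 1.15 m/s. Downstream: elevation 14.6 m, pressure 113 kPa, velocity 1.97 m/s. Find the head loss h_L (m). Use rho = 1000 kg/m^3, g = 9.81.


Total head at each section: H = z + p/(rho*g) + V^2/(2g).
H1 = 16.6 + 212*1000/(1000*9.81) + 1.15^2/(2*9.81)
   = 16.6 + 21.611 + 0.0674
   = 38.278 m.
H2 = 14.6 + 113*1000/(1000*9.81) + 1.97^2/(2*9.81)
   = 14.6 + 11.519 + 0.1978
   = 26.317 m.
h_L = H1 - H2 = 38.278 - 26.317 = 11.961 m.

11.961


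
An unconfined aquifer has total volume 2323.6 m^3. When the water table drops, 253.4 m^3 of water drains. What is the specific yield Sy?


Specific yield Sy = Volume drained / Total volume.
Sy = 253.4 / 2323.6
   = 0.1091.

0.1091


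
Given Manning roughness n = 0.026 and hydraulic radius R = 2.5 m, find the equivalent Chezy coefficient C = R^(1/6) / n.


The Chezy coefficient relates to Manning's n through C = R^(1/6) / n.
R^(1/6) = 2.5^(1/6) = 1.164993.
C = 1.164993 / 0.026 = 44.81 m^(1/2)/s.

44.81


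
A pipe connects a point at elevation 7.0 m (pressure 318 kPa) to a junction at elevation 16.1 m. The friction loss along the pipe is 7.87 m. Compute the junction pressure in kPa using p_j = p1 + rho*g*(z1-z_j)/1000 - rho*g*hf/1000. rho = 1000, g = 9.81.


Junction pressure: p_j = p1 + rho*g*(z1 - z_j)/1000 - rho*g*hf/1000.
Elevation term = 1000*9.81*(7.0 - 16.1)/1000 = -89.271 kPa.
Friction term = 1000*9.81*7.87/1000 = 77.205 kPa.
p_j = 318 + -89.271 - 77.205 = 151.52 kPa.

151.52


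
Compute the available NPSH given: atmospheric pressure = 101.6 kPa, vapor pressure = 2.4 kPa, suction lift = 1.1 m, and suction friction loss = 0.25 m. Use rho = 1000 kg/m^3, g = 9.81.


NPSHa = p_atm/(rho*g) - z_s - hf_s - p_vap/(rho*g).
p_atm/(rho*g) = 101.6*1000 / (1000*9.81) = 10.357 m.
p_vap/(rho*g) = 2.4*1000 / (1000*9.81) = 0.245 m.
NPSHa = 10.357 - 1.1 - 0.25 - 0.245
      = 8.76 m.

8.76


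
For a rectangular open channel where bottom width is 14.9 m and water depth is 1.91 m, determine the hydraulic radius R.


For a rectangular section:
Flow area A = b * y = 14.9 * 1.91 = 28.46 m^2.
Wetted perimeter P = b + 2y = 14.9 + 2*1.91 = 18.72 m.
Hydraulic radius R = A/P = 28.46 / 18.72 = 1.5202 m.

1.5202


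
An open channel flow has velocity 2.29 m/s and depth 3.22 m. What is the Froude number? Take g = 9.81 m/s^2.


The Froude number is defined as Fr = V / sqrt(g*y).
g*y = 9.81 * 3.22 = 31.5882.
sqrt(g*y) = sqrt(31.5882) = 5.6203.
Fr = 2.29 / 5.6203 = 0.4074.

0.4074


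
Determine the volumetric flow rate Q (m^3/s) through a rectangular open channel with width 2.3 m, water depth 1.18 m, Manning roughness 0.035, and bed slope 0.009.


For a rectangular channel, the cross-sectional area A = b * y = 2.3 * 1.18 = 2.71 m^2.
The wetted perimeter P = b + 2y = 2.3 + 2*1.18 = 4.66 m.
Hydraulic radius R = A/P = 2.71/4.66 = 0.5824 m.
Velocity V = (1/n)*R^(2/3)*S^(1/2) = (1/0.035)*0.5824^(2/3)*0.009^(1/2) = 1.8903 m/s.
Discharge Q = A * V = 2.71 * 1.8903 = 5.13 m^3/s.

5.13


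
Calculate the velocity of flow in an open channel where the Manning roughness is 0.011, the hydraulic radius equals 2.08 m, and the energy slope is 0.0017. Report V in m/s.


Manning's equation gives V = (1/n) * R^(2/3) * S^(1/2).
First, compute R^(2/3) = 2.08^(2/3) = 1.6295.
Next, S^(1/2) = 0.0017^(1/2) = 0.041231.
Then 1/n = 1/0.011 = 90.91.
V = 90.91 * 1.6295 * 0.041231 = 6.1076 m/s.

6.1076


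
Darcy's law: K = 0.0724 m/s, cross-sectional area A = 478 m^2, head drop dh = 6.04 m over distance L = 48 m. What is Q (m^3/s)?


Darcy's law: Q = K * A * i, where i = dh/L.
Hydraulic gradient i = 6.04 / 48 = 0.125833.
Q = 0.0724 * 478 * 0.125833
  = 4.3547 m^3/s.

4.3547


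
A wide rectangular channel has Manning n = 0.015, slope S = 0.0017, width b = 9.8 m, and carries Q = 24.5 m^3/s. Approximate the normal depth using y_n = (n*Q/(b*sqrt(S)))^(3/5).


We use the wide-channel approximation y_n = (n*Q/(b*sqrt(S)))^(3/5).
sqrt(S) = sqrt(0.0017) = 0.041231.
Numerator: n*Q = 0.015 * 24.5 = 0.3675.
Denominator: b*sqrt(S) = 9.8 * 0.041231 = 0.404064.
arg = 0.9095.
y_n = 0.9095^(3/5) = 0.9447 m.

0.9447


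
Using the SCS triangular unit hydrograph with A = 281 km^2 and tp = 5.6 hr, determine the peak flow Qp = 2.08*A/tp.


SCS formula: Qp = 2.08 * A / tp.
Qp = 2.08 * 281 / 5.6
   = 584.48 / 5.6
   = 104.37 m^3/s per cm.

104.37


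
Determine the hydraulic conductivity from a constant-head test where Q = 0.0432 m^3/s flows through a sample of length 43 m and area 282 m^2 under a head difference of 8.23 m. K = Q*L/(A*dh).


From K = Q*L / (A*dh):
Numerator: Q*L = 0.0432 * 43 = 1.8576.
Denominator: A*dh = 282 * 8.23 = 2320.86.
K = 1.8576 / 2320.86 = 0.0008 m/s.

0.0008


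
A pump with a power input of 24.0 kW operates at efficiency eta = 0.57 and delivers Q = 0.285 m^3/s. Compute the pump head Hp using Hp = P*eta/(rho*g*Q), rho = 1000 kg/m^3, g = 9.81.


Pump head formula: Hp = P * eta / (rho * g * Q).
Numerator: P * eta = 24.0 * 1000 * 0.57 = 13680.0 W.
Denominator: rho * g * Q = 1000 * 9.81 * 0.285 = 2795.85.
Hp = 13680.0 / 2795.85 = 4.89 m.

4.89


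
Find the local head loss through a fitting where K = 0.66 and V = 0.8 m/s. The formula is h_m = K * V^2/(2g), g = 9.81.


Minor loss formula: h_m = K * V^2/(2g).
V^2 = 0.8^2 = 0.64.
V^2/(2g) = 0.64 / 19.62 = 0.0326 m.
h_m = 0.66 * 0.0326 = 0.0215 m.

0.0215


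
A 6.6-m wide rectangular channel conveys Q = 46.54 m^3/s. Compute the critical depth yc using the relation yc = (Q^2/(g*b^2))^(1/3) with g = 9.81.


Using yc = (Q^2 / (g * b^2))^(1/3):
Q^2 = 46.54^2 = 2165.97.
g * b^2 = 9.81 * 6.6^2 = 9.81 * 43.56 = 427.32.
Q^2 / (g*b^2) = 2165.97 / 427.32 = 5.0687.
yc = 5.0687^(1/3) = 1.7178 m.

1.7178


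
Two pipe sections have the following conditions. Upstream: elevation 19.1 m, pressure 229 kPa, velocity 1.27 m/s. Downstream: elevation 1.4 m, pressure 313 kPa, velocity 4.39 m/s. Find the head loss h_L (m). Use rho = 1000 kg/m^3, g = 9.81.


Total head at each section: H = z + p/(rho*g) + V^2/(2g).
H1 = 19.1 + 229*1000/(1000*9.81) + 1.27^2/(2*9.81)
   = 19.1 + 23.344 + 0.0822
   = 42.526 m.
H2 = 1.4 + 313*1000/(1000*9.81) + 4.39^2/(2*9.81)
   = 1.4 + 31.906 + 0.9823
   = 34.288 m.
h_L = H1 - H2 = 42.526 - 34.288 = 8.237 m.

8.237


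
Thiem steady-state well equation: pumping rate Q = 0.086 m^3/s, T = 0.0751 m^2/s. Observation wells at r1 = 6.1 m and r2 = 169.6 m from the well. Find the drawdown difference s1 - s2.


Thiem equation: s1 - s2 = Q/(2*pi*T) * ln(r2/r1).
ln(r2/r1) = ln(169.6/6.1) = 3.3252.
Q/(2*pi*T) = 0.086 / (2*pi*0.0751) = 0.086 / 0.4719 = 0.1823.
s1 - s2 = 0.1823 * 3.3252 = 0.606 m.

0.606


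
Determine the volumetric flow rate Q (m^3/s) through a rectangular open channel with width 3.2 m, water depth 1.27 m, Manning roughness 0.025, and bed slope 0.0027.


For a rectangular channel, the cross-sectional area A = b * y = 3.2 * 1.27 = 4.06 m^2.
The wetted perimeter P = b + 2y = 3.2 + 2*1.27 = 5.74 m.
Hydraulic radius R = A/P = 4.06/5.74 = 0.708 m.
Velocity V = (1/n)*R^(2/3)*S^(1/2) = (1/0.025)*0.708^(2/3)*0.0027^(1/2) = 1.6511 m/s.
Discharge Q = A * V = 4.06 * 1.6511 = 6.71 m^3/s.

6.71


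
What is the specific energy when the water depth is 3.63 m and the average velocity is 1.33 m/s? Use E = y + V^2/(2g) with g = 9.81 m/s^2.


Specific energy E = y + V^2/(2g).
Velocity head = V^2/(2g) = 1.33^2 / (2*9.81) = 1.7689 / 19.62 = 0.0902 m.
E = 3.63 + 0.0902 = 3.7202 m.

3.7202


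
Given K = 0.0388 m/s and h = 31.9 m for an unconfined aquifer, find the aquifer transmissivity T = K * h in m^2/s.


Transmissivity is defined as T = K * h.
T = 0.0388 * 31.9
  = 1.2377 m^2/s.

1.2377


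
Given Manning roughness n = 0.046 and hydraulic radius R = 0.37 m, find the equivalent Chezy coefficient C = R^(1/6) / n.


The Chezy coefficient relates to Manning's n through C = R^(1/6) / n.
R^(1/6) = 0.37^(1/6) = 0.847293.
C = 0.847293 / 0.046 = 18.42 m^(1/2)/s.

18.42


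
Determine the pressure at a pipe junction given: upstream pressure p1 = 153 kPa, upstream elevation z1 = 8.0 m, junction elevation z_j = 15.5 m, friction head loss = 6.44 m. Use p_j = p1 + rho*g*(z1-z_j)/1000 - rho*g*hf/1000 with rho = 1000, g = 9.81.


Junction pressure: p_j = p1 + rho*g*(z1 - z_j)/1000 - rho*g*hf/1000.
Elevation term = 1000*9.81*(8.0 - 15.5)/1000 = -73.575 kPa.
Friction term = 1000*9.81*6.44/1000 = 63.176 kPa.
p_j = 153 + -73.575 - 63.176 = 16.25 kPa.

16.25


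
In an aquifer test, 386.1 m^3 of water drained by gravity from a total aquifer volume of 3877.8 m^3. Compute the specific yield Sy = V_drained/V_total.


Specific yield Sy = Volume drained / Total volume.
Sy = 386.1 / 3877.8
   = 0.0996.

0.0996


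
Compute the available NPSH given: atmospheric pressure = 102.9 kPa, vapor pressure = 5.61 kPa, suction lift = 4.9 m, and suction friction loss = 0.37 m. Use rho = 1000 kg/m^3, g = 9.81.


NPSHa = p_atm/(rho*g) - z_s - hf_s - p_vap/(rho*g).
p_atm/(rho*g) = 102.9*1000 / (1000*9.81) = 10.489 m.
p_vap/(rho*g) = 5.61*1000 / (1000*9.81) = 0.572 m.
NPSHa = 10.489 - 4.9 - 0.37 - 0.572
      = 4.65 m.

4.65


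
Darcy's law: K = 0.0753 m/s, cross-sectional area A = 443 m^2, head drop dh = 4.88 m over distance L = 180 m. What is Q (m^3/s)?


Darcy's law: Q = K * A * i, where i = dh/L.
Hydraulic gradient i = 4.88 / 180 = 0.027111.
Q = 0.0753 * 443 * 0.027111
  = 0.9044 m^3/s.

0.9044


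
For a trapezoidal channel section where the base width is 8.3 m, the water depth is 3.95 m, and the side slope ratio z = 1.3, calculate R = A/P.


For a trapezoidal section with side slope z:
A = (b + z*y)*y = (8.3 + 1.3*3.95)*3.95 = 53.068 m^2.
P = b + 2*y*sqrt(1 + z^2) = 8.3 + 2*3.95*sqrt(1 + 1.3^2) = 21.257 m.
R = A/P = 53.068 / 21.257 = 2.4965 m.

2.4965


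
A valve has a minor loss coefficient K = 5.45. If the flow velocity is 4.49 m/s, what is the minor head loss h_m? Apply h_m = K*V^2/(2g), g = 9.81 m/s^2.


Minor loss formula: h_m = K * V^2/(2g).
V^2 = 4.49^2 = 20.1601.
V^2/(2g) = 20.1601 / 19.62 = 1.0275 m.
h_m = 5.45 * 1.0275 = 5.6 m.

5.6


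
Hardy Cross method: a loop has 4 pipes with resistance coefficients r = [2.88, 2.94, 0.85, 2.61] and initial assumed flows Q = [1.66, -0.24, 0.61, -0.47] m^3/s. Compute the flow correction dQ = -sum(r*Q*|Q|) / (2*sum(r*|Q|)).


Numerator terms (r*Q*|Q|): 2.88*1.66*|1.66| = 7.9361; 2.94*-0.24*|-0.24| = -0.1693; 0.85*0.61*|0.61| = 0.3163; 2.61*-0.47*|-0.47| = -0.5765.
Sum of numerator = 7.5065.
Denominator terms (r*|Q|): 2.88*|1.66| = 4.7808; 2.94*|-0.24| = 0.7056; 0.85*|0.61| = 0.5185; 2.61*|-0.47| = 1.2267.
2 * sum of denominator = 2 * 7.2316 = 14.4632.
dQ = -7.5065 / 14.4632 = -0.519 m^3/s.

-0.519


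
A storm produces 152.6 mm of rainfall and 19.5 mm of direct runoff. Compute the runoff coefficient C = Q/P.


The runoff coefficient C = runoff depth / rainfall depth.
C = 19.5 / 152.6
  = 0.1278.

0.1278


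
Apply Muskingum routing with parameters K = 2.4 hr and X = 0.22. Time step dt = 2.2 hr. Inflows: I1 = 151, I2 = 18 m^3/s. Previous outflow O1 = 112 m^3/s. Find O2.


Muskingum coefficients:
denom = 2*K*(1-X) + dt = 2*2.4*(1-0.22) + 2.2 = 5.944.
C0 = (dt - 2*K*X)/denom = (2.2 - 2*2.4*0.22)/5.944 = 0.1925.
C1 = (dt + 2*K*X)/denom = (2.2 + 2*2.4*0.22)/5.944 = 0.5478.
C2 = (2*K*(1-X) - dt)/denom = 0.2598.
O2 = C0*I2 + C1*I1 + C2*O1
   = 0.1925*18 + 0.5478*151 + 0.2598*112
   = 115.27 m^3/s.

115.27


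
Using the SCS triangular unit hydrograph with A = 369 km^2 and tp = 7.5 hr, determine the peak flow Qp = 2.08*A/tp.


SCS formula: Qp = 2.08 * A / tp.
Qp = 2.08 * 369 / 7.5
   = 767.52 / 7.5
   = 102.34 m^3/s per cm.

102.34


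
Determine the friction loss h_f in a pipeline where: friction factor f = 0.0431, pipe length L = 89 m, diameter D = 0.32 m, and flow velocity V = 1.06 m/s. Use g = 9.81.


Darcy-Weisbach equation: h_f = f * (L/D) * V^2/(2g).
f * L/D = 0.0431 * 89/0.32 = 11.9872.
V^2/(2g) = 1.06^2 / (2*9.81) = 1.1236 / 19.62 = 0.0573 m.
h_f = 11.9872 * 0.0573 = 0.686 m.

0.686


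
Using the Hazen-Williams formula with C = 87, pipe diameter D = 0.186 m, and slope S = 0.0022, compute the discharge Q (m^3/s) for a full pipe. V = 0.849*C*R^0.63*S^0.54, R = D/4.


For a full circular pipe, R = D/4 = 0.186/4 = 0.0465 m.
V = 0.849 * 87 * 0.0465^0.63 * 0.0022^0.54
  = 0.849 * 87 * 0.144709 * 0.03672
  = 0.3925 m/s.
Pipe area A = pi*D^2/4 = pi*0.186^2/4 = 0.0272 m^2.
Q = A * V = 0.0272 * 0.3925 = 0.0107 m^3/s.

0.0107


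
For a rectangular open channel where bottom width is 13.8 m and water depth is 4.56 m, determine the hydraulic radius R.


For a rectangular section:
Flow area A = b * y = 13.8 * 4.56 = 62.93 m^2.
Wetted perimeter P = b + 2y = 13.8 + 2*4.56 = 22.92 m.
Hydraulic radius R = A/P = 62.93 / 22.92 = 2.7455 m.

2.7455


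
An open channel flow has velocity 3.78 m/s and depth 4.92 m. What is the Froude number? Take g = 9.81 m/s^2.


The Froude number is defined as Fr = V / sqrt(g*y).
g*y = 9.81 * 4.92 = 48.2652.
sqrt(g*y) = sqrt(48.2652) = 6.9473.
Fr = 3.78 / 6.9473 = 0.5441.

0.5441


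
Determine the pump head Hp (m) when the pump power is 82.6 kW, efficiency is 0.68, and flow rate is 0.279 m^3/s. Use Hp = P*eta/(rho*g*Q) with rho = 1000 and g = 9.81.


Pump head formula: Hp = P * eta / (rho * g * Q).
Numerator: P * eta = 82.6 * 1000 * 0.68 = 56168.0 W.
Denominator: rho * g * Q = 1000 * 9.81 * 0.279 = 2736.99.
Hp = 56168.0 / 2736.99 = 20.52 m.

20.52


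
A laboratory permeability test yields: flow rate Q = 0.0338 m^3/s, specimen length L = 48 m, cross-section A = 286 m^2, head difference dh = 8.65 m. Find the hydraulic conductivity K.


From K = Q*L / (A*dh):
Numerator: Q*L = 0.0338 * 48 = 1.6224.
Denominator: A*dh = 286 * 8.65 = 2473.9.
K = 1.6224 / 2473.9 = 0.000656 m/s.

0.000656


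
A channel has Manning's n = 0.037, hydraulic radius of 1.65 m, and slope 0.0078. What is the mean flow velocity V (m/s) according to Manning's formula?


Manning's equation gives V = (1/n) * R^(2/3) * S^(1/2).
First, compute R^(2/3) = 1.65^(2/3) = 1.3963.
Next, S^(1/2) = 0.0078^(1/2) = 0.088318.
Then 1/n = 1/0.037 = 27.03.
V = 27.03 * 1.3963 * 0.088318 = 3.333 m/s.

3.333


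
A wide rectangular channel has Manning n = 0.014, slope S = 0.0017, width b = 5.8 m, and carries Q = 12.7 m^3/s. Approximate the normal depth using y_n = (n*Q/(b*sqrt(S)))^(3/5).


We use the wide-channel approximation y_n = (n*Q/(b*sqrt(S)))^(3/5).
sqrt(S) = sqrt(0.0017) = 0.041231.
Numerator: n*Q = 0.014 * 12.7 = 0.1778.
Denominator: b*sqrt(S) = 5.8 * 0.041231 = 0.23914.
arg = 0.7435.
y_n = 0.7435^(3/5) = 0.8371 m.

0.8371


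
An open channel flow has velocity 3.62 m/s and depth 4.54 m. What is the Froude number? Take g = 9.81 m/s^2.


The Froude number is defined as Fr = V / sqrt(g*y).
g*y = 9.81 * 4.54 = 44.5374.
sqrt(g*y) = sqrt(44.5374) = 6.6736.
Fr = 3.62 / 6.6736 = 0.5424.

0.5424


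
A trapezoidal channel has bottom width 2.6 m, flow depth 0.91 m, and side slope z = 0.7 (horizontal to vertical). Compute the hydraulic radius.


For a trapezoidal section with side slope z:
A = (b + z*y)*y = (2.6 + 0.7*0.91)*0.91 = 2.946 m^2.
P = b + 2*y*sqrt(1 + z^2) = 2.6 + 2*0.91*sqrt(1 + 0.7^2) = 4.822 m.
R = A/P = 2.946 / 4.822 = 0.6109 m.

0.6109


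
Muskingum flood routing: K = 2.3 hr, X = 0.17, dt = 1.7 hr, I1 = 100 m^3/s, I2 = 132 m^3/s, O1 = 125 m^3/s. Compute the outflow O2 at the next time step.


Muskingum coefficients:
denom = 2*K*(1-X) + dt = 2*2.3*(1-0.17) + 1.7 = 5.518.
C0 = (dt - 2*K*X)/denom = (1.7 - 2*2.3*0.17)/5.518 = 0.1664.
C1 = (dt + 2*K*X)/denom = (1.7 + 2*2.3*0.17)/5.518 = 0.4498.
C2 = (2*K*(1-X) - dt)/denom = 0.3838.
O2 = C0*I2 + C1*I1 + C2*O1
   = 0.1664*132 + 0.4498*100 + 0.3838*125
   = 114.92 m^3/s.

114.92
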